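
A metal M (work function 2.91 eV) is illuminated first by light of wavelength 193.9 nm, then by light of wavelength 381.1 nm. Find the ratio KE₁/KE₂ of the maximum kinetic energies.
10.1485

Using Einstein's equation: KE_max = hc/λ - φ

For λ₁ = 193.9 nm:
E₁ = hc/λ₁ = 6.3942 eV
KE₁ = E₁ - φ = 6.3942 - 2.91 = 3.4842 eV

For λ₂ = 381.1 nm:
E₂ = hc/λ₂ = 3.2533 eV
KE₂ = E₂ - φ = 3.2533 - 2.91 = 0.3433 eV

Ratio: KE₁/KE₂ = 3.4842/0.3433 = 10.1485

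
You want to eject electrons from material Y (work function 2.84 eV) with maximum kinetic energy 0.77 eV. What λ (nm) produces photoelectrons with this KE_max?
343.45 nm

From Einstein's equation: KE_max = hc/λ - φ

Rearranging for λ:
hc/λ = KE_max + φ
λ = hc/(KE_max + φ)

Required photon energy:
E_photon = KE_max + φ = 0.77 + 2.84 = 3.61 eV

Required wavelength:
λ = hc/E_photon = (6.626×10⁻³⁴)(3×10⁸) / (3.61 × 1.602×10⁻¹⁹)
λ = 343.45 nm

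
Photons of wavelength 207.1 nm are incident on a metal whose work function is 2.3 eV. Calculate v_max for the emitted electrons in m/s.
1.1388e+06 m/s

First, find the maximum kinetic energy:
E_photon = hc/λ = 5.9867 eV
KE_max = E_photon - φ = 5.9867 - 2.3 = 3.6867 eV

Convert to Joules: KE_max = 3.6867 × 1.602×10⁻¹⁹ J = 5.9067e-19 J

Then use KE = ½mv² to find velocity:
v = √(2·KE/m) = √(2 × 5.9067e-19 J / 9.109e-31 kg)
v = 1.1388e+06 m/s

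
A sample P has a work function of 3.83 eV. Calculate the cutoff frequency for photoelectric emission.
9.2609e+14 Hz

The threshold frequency is when the photon energy equals the work function:
hf₀ = φ

Solving for f₀:
f₀ = φ/h = (3.83 eV × 1.602×10⁻¹⁹ J/eV) / (6.626×10⁻³⁴ J·s)
f₀ = 9.2609e+14 Hz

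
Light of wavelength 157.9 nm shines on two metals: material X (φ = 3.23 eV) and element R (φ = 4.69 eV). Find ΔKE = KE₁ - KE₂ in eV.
1.4600 eV

Using KE_max = hc/λ - φ for each metal:

Photon energy: E = hc/λ = 7.8521 eV

For material X (φ₁ = 3.23 eV):
KE₁ = E - φ₁ = 7.8521 - 3.23 = 4.6221 eV

For element R (φ₂ = 4.69 eV):
KE₂ = E - φ₂ = 7.8521 - 4.69 = 3.1621 eV

Difference:
ΔKE = KE₁ - KE₂ = 4.6221 - 3.1621 = 1.4600 eV

Note: The difference equals the difference in work functions: 4.69 - 3.23 = 1.46 eV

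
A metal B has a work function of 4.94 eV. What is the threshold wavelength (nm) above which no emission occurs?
250.98 nm

The threshold wavelength is when the photon energy equals the work function:
hc/λ₀ = φ

Solving for λ₀:
λ₀ = hc/φ = (6.626×10⁻³⁴ J·s)(3×10⁸ m/s) / (4.94 eV × 1.602×10⁻¹⁹ J/eV)
λ₀ = 250.98 nm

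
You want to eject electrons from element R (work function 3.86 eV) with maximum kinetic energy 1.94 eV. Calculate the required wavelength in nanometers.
213.77 nm

From Einstein's equation: KE_max = hc/λ - φ

Rearranging for λ:
hc/λ = KE_max + φ
λ = hc/(KE_max + φ)

Required photon energy:
E_photon = KE_max + φ = 1.94 + 3.86 = 5.80 eV

Required wavelength:
λ = hc/E_photon = (6.626×10⁻³⁴)(3×10⁸) / (5.80 × 1.602×10⁻¹⁹)
λ = 213.77 nm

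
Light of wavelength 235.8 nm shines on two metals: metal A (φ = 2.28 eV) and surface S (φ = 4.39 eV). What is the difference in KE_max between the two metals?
2.1100 eV

Using KE_max = hc/λ - φ for each metal:

Photon energy: E = hc/λ = 5.2580 eV

For metal A (φ₁ = 2.28 eV):
KE₁ = E - φ₁ = 5.2580 - 2.28 = 2.9780 eV

For surface S (φ₂ = 4.39 eV):
KE₂ = E - φ₂ = 5.2580 - 4.39 = 0.8680 eV

Difference:
ΔKE = KE₁ - KE₂ = 2.9780 - 0.8680 = 2.1100 eV

Note: The difference equals the difference in work functions: 4.39 - 2.28 = 2.11 eV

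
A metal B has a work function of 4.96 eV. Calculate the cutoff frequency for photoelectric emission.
1.1993e+15 Hz

The threshold frequency is when the photon energy equals the work function:
hf₀ = φ

Solving for f₀:
f₀ = φ/h = (4.96 eV × 1.602×10⁻¹⁹ J/eV) / (6.626×10⁻³⁴ J·s)
f₀ = 1.1993e+15 Hz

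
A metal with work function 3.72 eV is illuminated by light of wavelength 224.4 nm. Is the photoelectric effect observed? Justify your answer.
Yes

For photoemission, the photon energy must exceed the work function.

Photon energy: E = hc/λ = 5.5251 eV
Work function: φ = 3.72 eV

Since E_photon (5.5251 eV) > φ (3.72 eV), photoemission WILL occur.
The threshold wavelength is λ₀ = hc/φ = 333.3 nm.
Since 224.4 nm < 333.3 nm, the light has sufficient energy.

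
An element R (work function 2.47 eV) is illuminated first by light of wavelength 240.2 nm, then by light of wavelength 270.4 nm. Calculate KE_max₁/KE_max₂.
1.2725

Using Einstein's equation: KE_max = hc/λ - φ

For λ₁ = 240.2 nm:
E₁ = hc/λ₁ = 5.1617 eV
KE₁ = E₁ - φ = 5.1617 - 2.47 = 2.6917 eV

For λ₂ = 270.4 nm:
E₂ = hc/λ₂ = 4.5852 eV
KE₂ = E₂ - φ = 4.5852 - 2.47 = 2.1152 eV

Ratio: KE₁/KE₂ = 2.6917/2.1152 = 1.2725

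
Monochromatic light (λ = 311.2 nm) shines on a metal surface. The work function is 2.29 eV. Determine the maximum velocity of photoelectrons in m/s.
7.7195e+05 m/s

First, find the maximum kinetic energy:
E_photon = hc/λ = 3.9841 eV
KE_max = E_photon - φ = 3.9841 - 2.29 = 1.6941 eV

Convert to Joules: KE_max = 1.6941 × 1.602×10⁻¹⁹ J = 2.7142e-19 J

Then use KE = ½mv² to find velocity:
v = √(2·KE/m) = √(2 × 2.7142e-19 J / 9.109e-31 kg)
v = 7.7195e+05 m/s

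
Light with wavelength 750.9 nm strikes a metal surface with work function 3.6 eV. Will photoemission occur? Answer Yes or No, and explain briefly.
No

For photoemission, the photon energy must exceed the work function.

Photon energy: E = hc/λ = 1.6511 eV
Work function: φ = 3.6 eV

Since E_photon (1.6511 eV) < φ (3.6 eV), photoemission will NOT occur.
The threshold wavelength is λ₀ = hc/φ = 344.4 nm.
Since 750.9 nm > 344.4 nm, the photons lack sufficient energy.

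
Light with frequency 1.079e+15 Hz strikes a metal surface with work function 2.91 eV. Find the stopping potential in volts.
1.5524 V

The stopping potential V_s satisfies: eV_s = KE_max

First, find KE_max using Einstein's equation:
E_photon = hf = (6.626×10⁻³⁴ J·s)(1.079e+15 Hz) = 4.4624 eV
KE_max = E_photon - φ = 4.4624 - 2.91 = 1.5524 eV

Since eV_s = KE_max:
V_s = KE_max/e = 1.5524 V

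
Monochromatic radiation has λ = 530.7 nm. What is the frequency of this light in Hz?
5.6490e+14 Hz

Using the wave equation: c = fλ

Solving for frequency:
f = c/λ = (3×10⁸ m/s) / (530.7×10⁻⁹ m)
f = 5.6490e+14 Hz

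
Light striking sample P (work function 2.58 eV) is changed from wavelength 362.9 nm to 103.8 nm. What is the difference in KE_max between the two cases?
8.5280 eV

Using Einstein's equation: KE_max = hc/λ - φ

For λ₁ = 362.9 nm:
KE₁ = hc/λ₁ - φ = 3.4165 - 2.58 = 0.8365 eV

For λ₂ = 103.8 nm:
KE₂ = hc/λ₂ - φ = 11.9445 - 2.58 = 9.3645 eV

Change in KE:
ΔKE = KE₂ - KE₁ = 9.3645 - 0.8365 = 8.5280 eV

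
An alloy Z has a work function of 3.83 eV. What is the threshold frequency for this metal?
9.2609e+14 Hz

The threshold frequency is when the photon energy equals the work function:
hf₀ = φ

Solving for f₀:
f₀ = φ/h = (3.83 eV × 1.602×10⁻¹⁹ J/eV) / (6.626×10⁻³⁴ J·s)
f₀ = 9.2609e+14 Hz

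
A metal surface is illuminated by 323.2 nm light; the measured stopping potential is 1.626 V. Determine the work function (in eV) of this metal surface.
2.21 eV

The stopping potential gives the maximum kinetic energy: KE_max = eV_s = 1.626 eV

From Einstein's photoelectric equation: KE_max = hc/λ - φ
Rearranging: φ = hc/λ - KE_max

Calculate photon energy:
E_photon = hc/λ = (6.626×10⁻³⁴ J·s)(3×10⁸ m/s) / (323.2×10⁻⁹ m) = 3.8361 eV

Therefore:
φ = 3.8361 - 1.626 = 2.21 eV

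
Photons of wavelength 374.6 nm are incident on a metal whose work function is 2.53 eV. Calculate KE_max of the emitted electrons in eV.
0.7798 eV

Using Einstein's photoelectric equation: KE_max = hf - φ = hc/λ - φ

First, calculate the photon energy:
E_photon = hc/λ = (6.626×10⁻³⁴ J·s)(3×10⁸ m/s) / (374.6×10⁻⁹ m)
E_photon = 3.3098 eV

Then, the maximum kinetic energy:
KE_max = E_photon - φ = 3.3098 eV - 2.53 eV = 0.7798 eV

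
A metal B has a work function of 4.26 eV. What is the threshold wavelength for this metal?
291.04 nm

The threshold wavelength is when the photon energy equals the work function:
hc/λ₀ = φ

Solving for λ₀:
λ₀ = hc/φ = (6.626×10⁻³⁴ J·s)(3×10⁸ m/s) / (4.26 eV × 1.602×10⁻¹⁹ J/eV)
λ₀ = 291.04 nm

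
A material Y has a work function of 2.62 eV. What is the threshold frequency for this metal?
6.3351e+14 Hz

The threshold frequency is when the photon energy equals the work function:
hf₀ = φ

Solving for f₀:
f₀ = φ/h = (2.62 eV × 1.602×10⁻¹⁹ J/eV) / (6.626×10⁻³⁴ J·s)
f₀ = 6.3351e+14 Hz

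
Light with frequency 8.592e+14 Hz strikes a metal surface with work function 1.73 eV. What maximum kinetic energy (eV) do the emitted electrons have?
1.8234 eV

Using Einstein's photoelectric equation: KE_max = hf - φ

First, calculate the photon energy:
E_photon = hf = (6.626×10⁻³⁴ J·s)(8.592e+14 Hz)
E_photon = 3.5534 eV

Then, the maximum kinetic energy:
KE_max = E_photon - φ = 3.5534 eV - 1.73 eV = 1.8234 eV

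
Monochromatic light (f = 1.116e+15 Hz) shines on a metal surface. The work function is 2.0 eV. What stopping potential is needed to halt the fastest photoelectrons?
2.6154 V

The stopping potential V_s satisfies: eV_s = KE_max

First, find KE_max using Einstein's equation:
E_photon = hf = (6.626×10⁻³⁴ J·s)(1.116e+15 Hz) = 4.6154 eV
KE_max = E_photon - φ = 4.6154 - 2.0 = 2.6154 eV

Since eV_s = KE_max:
V_s = KE_max/e = 2.6154 V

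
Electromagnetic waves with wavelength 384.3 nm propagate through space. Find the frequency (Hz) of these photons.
7.8010e+14 Hz

Using the wave equation: c = fλ

Solving for frequency:
f = c/λ = (3×10⁸ m/s) / (384.3×10⁻⁹ m)
f = 7.8010e+14 Hz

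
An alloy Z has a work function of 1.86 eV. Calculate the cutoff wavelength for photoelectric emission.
666.58 nm

The threshold wavelength is when the photon energy equals the work function:
hc/λ₀ = φ

Solving for λ₀:
λ₀ = hc/φ = (6.626×10⁻³⁴ J·s)(3×10⁸ m/s) / (1.86 eV × 1.602×10⁻¹⁹ J/eV)
λ₀ = 666.58 nm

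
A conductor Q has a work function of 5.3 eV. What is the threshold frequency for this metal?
1.2815e+15 Hz

The threshold frequency is when the photon energy equals the work function:
hf₀ = φ

Solving for f₀:
f₀ = φ/h = (5.3 eV × 1.602×10⁻¹⁹ J/eV) / (6.626×10⁻³⁴ J·s)
f₀ = 1.2815e+15 Hz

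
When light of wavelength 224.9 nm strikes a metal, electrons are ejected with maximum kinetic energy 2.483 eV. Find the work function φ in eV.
3.03 eV

From Einstein's photoelectric equation: KE_max = hf - φ = hc/λ - φ

Rearranging for φ:
φ = hc/λ - KE_max

Calculate photon energy:
E_photon = hc/λ = 5.5129 eV

Therefore:
φ = 5.5129 - 2.483 = 3.03 eV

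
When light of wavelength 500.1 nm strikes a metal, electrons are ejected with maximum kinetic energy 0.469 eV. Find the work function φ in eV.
2.01 eV

From Einstein's photoelectric equation: KE_max = hf - φ = hc/λ - φ

Rearranging for φ:
φ = hc/λ - KE_max

Calculate photon energy:
E_photon = hc/λ = 2.4792 eV

Therefore:
φ = 2.4792 - 0.469 = 2.01 eV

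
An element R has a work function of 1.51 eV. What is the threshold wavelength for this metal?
821.09 nm

The threshold wavelength is when the photon energy equals the work function:
hc/λ₀ = φ

Solving for λ₀:
λ₀ = hc/φ = (6.626×10⁻³⁴ J·s)(3×10⁸ m/s) / (1.51 eV × 1.602×10⁻¹⁹ J/eV)
λ₀ = 821.09 nm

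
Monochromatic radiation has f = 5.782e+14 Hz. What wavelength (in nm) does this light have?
518.49 nm

Using the wave equation: c = fλ

Solving for wavelength:
λ = c/f = (3×10⁸ m/s) / (5.782e+14 Hz)
λ = 518.49 nm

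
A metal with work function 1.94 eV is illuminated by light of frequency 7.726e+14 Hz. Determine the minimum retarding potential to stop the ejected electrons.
1.2552 V

The stopping potential V_s satisfies: eV_s = KE_max

First, find KE_max using Einstein's equation:
E_photon = hf = (6.626×10⁻³⁴ J·s)(7.726e+14 Hz) = 3.1952 eV
KE_max = E_photon - φ = 3.1952 - 1.94 = 1.2552 eV

Since eV_s = KE_max:
V_s = KE_max/e = 1.2552 V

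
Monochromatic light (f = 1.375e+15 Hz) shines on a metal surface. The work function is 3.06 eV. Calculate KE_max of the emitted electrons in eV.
2.6265 eV

Using Einstein's photoelectric equation: KE_max = hf - φ

First, calculate the photon energy:
E_photon = hf = (6.626×10⁻³⁴ J·s)(1.375e+15 Hz)
E_photon = 5.6865 eV

Then, the maximum kinetic energy:
KE_max = E_photon - φ = 5.6865 eV - 3.06 eV = 2.6265 eV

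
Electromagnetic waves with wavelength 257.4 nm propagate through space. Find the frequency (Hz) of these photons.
1.1647e+15 Hz

Using the wave equation: c = fλ

Solving for frequency:
f = c/λ = (3×10⁸ m/s) / (257.4×10⁻⁹ m)
f = 1.1647e+15 Hz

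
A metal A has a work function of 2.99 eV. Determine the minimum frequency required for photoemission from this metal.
7.2298e+14 Hz

The threshold frequency is when the photon energy equals the work function:
hf₀ = φ

Solving for f₀:
f₀ = φ/h = (2.99 eV × 1.602×10⁻¹⁹ J/eV) / (6.626×10⁻³⁴ J·s)
f₀ = 7.2298e+14 Hz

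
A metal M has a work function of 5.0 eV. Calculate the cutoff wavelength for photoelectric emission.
247.97 nm

The threshold wavelength is when the photon energy equals the work function:
hc/λ₀ = φ

Solving for λ₀:
λ₀ = hc/φ = (6.626×10⁻³⁴ J·s)(3×10⁸ m/s) / (5.0 eV × 1.602×10⁻¹⁹ J/eV)
λ₀ = 247.97 nm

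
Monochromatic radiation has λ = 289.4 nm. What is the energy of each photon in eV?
4.2842 eV

Using E = hf = hc/λ:

E = hc/λ = (6.626×10⁻³⁴ J·s)(3×10⁸ m/s) / (289.4×10⁻⁹ m)
E = 4.2842 eV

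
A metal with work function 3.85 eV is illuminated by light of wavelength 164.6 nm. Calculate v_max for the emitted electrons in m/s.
1.1381e+06 m/s

First, find the maximum kinetic energy:
E_photon = hc/λ = 7.5325 eV
KE_max = E_photon - φ = 7.5325 - 3.85 = 3.6825 eV

Convert to Joules: KE_max = 3.6825 × 1.602×10⁻¹⁹ J = 5.8999e-19 J

Then use KE = ½mv² to find velocity:
v = √(2·KE/m) = √(2 × 5.8999e-19 J / 9.109e-31 kg)
v = 1.1381e+06 m/s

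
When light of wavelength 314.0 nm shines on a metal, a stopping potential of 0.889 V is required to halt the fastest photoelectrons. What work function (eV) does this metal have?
3.06 eV

The stopping potential gives the maximum kinetic energy: KE_max = eV_s = 0.889 eV

From Einstein's photoelectric equation: KE_max = hc/λ - φ
Rearranging: φ = hc/λ - KE_max

Calculate photon energy:
E_photon = hc/λ = (6.626×10⁻³⁴ J·s)(3×10⁸ m/s) / (314.0×10⁻⁹ m) = 3.9485 eV

Therefore:
φ = 3.9485 - 0.889 = 3.06 eV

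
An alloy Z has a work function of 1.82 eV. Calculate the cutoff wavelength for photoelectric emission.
681.23 nm

The threshold wavelength is when the photon energy equals the work function:
hc/λ₀ = φ

Solving for λ₀:
λ₀ = hc/φ = (6.626×10⁻³⁴ J·s)(3×10⁸ m/s) / (1.82 eV × 1.602×10⁻¹⁹ J/eV)
λ₀ = 681.23 nm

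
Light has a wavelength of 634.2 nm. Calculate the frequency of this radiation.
4.7271e+14 Hz

Using the wave equation: c = fλ

Solving for frequency:
f = c/λ = (3×10⁸ m/s) / (634.2×10⁻⁹ m)
f = 4.7271e+14 Hz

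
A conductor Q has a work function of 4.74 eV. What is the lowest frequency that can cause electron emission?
1.1461e+15 Hz

The threshold frequency is when the photon energy equals the work function:
hf₀ = φ

Solving for f₀:
f₀ = φ/h = (4.74 eV × 1.602×10⁻¹⁹ J/eV) / (6.626×10⁻³⁴ J·s)
f₀ = 1.1461e+15 Hz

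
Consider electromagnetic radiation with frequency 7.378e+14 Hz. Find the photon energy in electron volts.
3.0513 eV

Using E = hf:

E = hf = (6.626×10⁻³⁴ J·s)(7.378e+14 Hz)
E = 3.0513 eV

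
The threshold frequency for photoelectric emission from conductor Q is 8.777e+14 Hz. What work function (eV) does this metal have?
3.63 eV

At the threshold frequency, photon energy equals work function:
φ = hf₀

Calculating:
φ = (6.626×10⁻³⁴ J·s)(8.777e+14 Hz)
φ = 3.63 eV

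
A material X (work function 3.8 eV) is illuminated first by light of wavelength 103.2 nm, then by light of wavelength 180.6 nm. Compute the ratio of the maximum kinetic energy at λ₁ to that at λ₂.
2.6798

Using Einstein's equation: KE_max = hc/λ - φ

For λ₁ = 103.2 nm:
E₁ = hc/λ₁ = 12.0140 eV
KE₁ = E₁ - φ = 12.0140 - 3.8 = 8.2140 eV

For λ₂ = 180.6 nm:
E₂ = hc/λ₂ = 6.8651 eV
KE₂ = E₂ - φ = 6.8651 - 3.8 = 3.0651 eV

Ratio: KE₁/KE₂ = 8.2140/3.0651 = 2.6798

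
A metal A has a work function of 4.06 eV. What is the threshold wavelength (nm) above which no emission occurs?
305.38 nm

The threshold wavelength is when the photon energy equals the work function:
hc/λ₀ = φ

Solving for λ₀:
λ₀ = hc/φ = (6.626×10⁻³⁴ J·s)(3×10⁸ m/s) / (4.06 eV × 1.602×10⁻¹⁹ J/eV)
λ₀ = 305.38 nm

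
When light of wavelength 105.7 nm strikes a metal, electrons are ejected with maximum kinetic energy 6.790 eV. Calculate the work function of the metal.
4.94 eV

From Einstein's photoelectric equation: KE_max = hf - φ = hc/λ - φ

Rearranging for φ:
φ = hc/λ - KE_max

Calculate photon energy:
E_photon = hc/λ = 11.7298 eV

Therefore:
φ = 11.7298 - 6.790 = 4.94 eV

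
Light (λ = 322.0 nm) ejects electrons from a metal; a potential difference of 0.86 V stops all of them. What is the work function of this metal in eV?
2.99 eV

The stopping potential gives the maximum kinetic energy: KE_max = eV_s = 0.86 eV

From Einstein's photoelectric equation: KE_max = hc/λ - φ
Rearranging: φ = hc/λ - KE_max

Calculate photon energy:
E_photon = hc/λ = (6.626×10⁻³⁴ J·s)(3×10⁸ m/s) / (322.0×10⁻⁹ m) = 3.8504 eV

Therefore:
φ = 3.8504 - 0.86 = 2.99 eV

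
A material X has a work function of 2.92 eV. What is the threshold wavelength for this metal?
424.60 nm

The threshold wavelength is when the photon energy equals the work function:
hc/λ₀ = φ

Solving for λ₀:
λ₀ = hc/φ = (6.626×10⁻³⁴ J·s)(3×10⁸ m/s) / (2.92 eV × 1.602×10⁻¹⁹ J/eV)
λ₀ = 424.60 nm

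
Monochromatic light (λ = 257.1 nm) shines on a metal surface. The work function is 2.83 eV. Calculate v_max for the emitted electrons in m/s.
8.3717e+05 m/s

First, find the maximum kinetic energy:
E_photon = hc/λ = 4.8224 eV
KE_max = E_photon - φ = 4.8224 - 2.83 = 1.9924 eV

Convert to Joules: KE_max = 1.9924 × 1.602×10⁻¹⁹ J = 3.1922e-19 J

Then use KE = ½mv² to find velocity:
v = √(2·KE/m) = √(2 × 3.1922e-19 J / 9.109e-31 kg)
v = 8.3717e+05 m/s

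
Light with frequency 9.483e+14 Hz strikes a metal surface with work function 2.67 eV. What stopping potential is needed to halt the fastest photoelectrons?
1.2519 V

The stopping potential V_s satisfies: eV_s = KE_max

First, find KE_max using Einstein's equation:
E_photon = hf = (6.626×10⁻³⁴ J·s)(9.483e+14 Hz) = 3.9219 eV
KE_max = E_photon - φ = 3.9219 - 2.67 = 1.2519 eV

Since eV_s = KE_max:
V_s = KE_max/e = 1.2519 V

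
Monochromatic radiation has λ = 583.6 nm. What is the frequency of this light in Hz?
5.1370e+14 Hz

Using the wave equation: c = fλ

Solving for frequency:
f = c/λ = (3×10⁸ m/s) / (583.6×10⁻⁹ m)
f = 5.1370e+14 Hz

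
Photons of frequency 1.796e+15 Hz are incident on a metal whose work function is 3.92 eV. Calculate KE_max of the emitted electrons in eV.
3.5077 eV

Using Einstein's photoelectric equation: KE_max = hf - φ

First, calculate the photon energy:
E_photon = hf = (6.626×10⁻³⁴ J·s)(1.796e+15 Hz)
E_photon = 7.4277 eV

Then, the maximum kinetic energy:
KE_max = E_photon - φ = 7.4277 eV - 3.92 eV = 3.5077 eV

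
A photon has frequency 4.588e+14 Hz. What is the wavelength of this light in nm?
653.43 nm

Using the wave equation: c = fλ

Solving for wavelength:
λ = c/f = (3×10⁸ m/s) / (4.588e+14 Hz)
λ = 653.43 nm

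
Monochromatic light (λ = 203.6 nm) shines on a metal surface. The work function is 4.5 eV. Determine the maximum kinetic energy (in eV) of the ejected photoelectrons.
1.5896 eV

Using Einstein's photoelectric equation: KE_max = hf - φ = hc/λ - φ

First, calculate the photon energy:
E_photon = hc/λ = (6.626×10⁻³⁴ J·s)(3×10⁸ m/s) / (203.6×10⁻⁹ m)
E_photon = 6.0896 eV

Then, the maximum kinetic energy:
KE_max = E_photon - φ = 6.0896 eV - 4.5 eV = 1.5896 eV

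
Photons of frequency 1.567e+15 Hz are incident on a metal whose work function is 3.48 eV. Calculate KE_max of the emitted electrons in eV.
3.0006 eV

Using Einstein's photoelectric equation: KE_max = hf - φ

First, calculate the photon energy:
E_photon = hf = (6.626×10⁻³⁴ J·s)(1.567e+15 Hz)
E_photon = 6.4806 eV

Then, the maximum kinetic energy:
KE_max = E_photon - φ = 6.4806 eV - 3.48 eV = 3.0006 eV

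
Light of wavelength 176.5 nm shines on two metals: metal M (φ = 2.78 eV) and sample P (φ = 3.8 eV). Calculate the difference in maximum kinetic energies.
1.0200 eV

Using KE_max = hc/λ - φ for each metal:

Photon energy: E = hc/λ = 7.0246 eV

For metal M (φ₁ = 2.78 eV):
KE₁ = E - φ₁ = 7.0246 - 2.78 = 4.2446 eV

For sample P (φ₂ = 3.8 eV):
KE₂ = E - φ₂ = 7.0246 - 3.8 = 3.2246 eV

Difference:
ΔKE = KE₁ - KE₂ = 4.2446 - 3.2246 = 1.0200 eV

Note: The difference equals the difference in work functions: 3.8 - 2.78 = 1.02 eV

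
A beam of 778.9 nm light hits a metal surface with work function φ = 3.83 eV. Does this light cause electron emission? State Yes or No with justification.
No

For photoemission, the photon energy must exceed the work function.

Photon energy: E = hc/λ = 1.5918 eV
Work function: φ = 3.83 eV

Since E_photon (1.5918 eV) < φ (3.83 eV), photoemission will NOT occur.
The threshold wavelength is λ₀ = hc/φ = 323.7 nm.
Since 778.9 nm > 323.7 nm, the photons lack sufficient energy.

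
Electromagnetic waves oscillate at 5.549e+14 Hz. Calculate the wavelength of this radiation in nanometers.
540.26 nm

Using the wave equation: c = fλ

Solving for wavelength:
λ = c/f = (3×10⁸ m/s) / (5.549e+14 Hz)
λ = 540.26 nm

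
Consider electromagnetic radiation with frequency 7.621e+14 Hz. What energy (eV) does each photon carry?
3.1518 eV

Using E = hf:

E = hf = (6.626×10⁻³⁴ J·s)(7.621e+14 Hz)
E = 3.1518 eV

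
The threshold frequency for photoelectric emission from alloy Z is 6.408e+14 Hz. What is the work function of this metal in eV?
2.65 eV

At the threshold frequency, photon energy equals work function:
φ = hf₀

Calculating:
φ = (6.626×10⁻³⁴ J·s)(6.408e+14 Hz)
φ = 2.65 eV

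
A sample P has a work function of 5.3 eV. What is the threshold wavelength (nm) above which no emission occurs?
233.93 nm

The threshold wavelength is when the photon energy equals the work function:
hc/λ₀ = φ

Solving for λ₀:
λ₀ = hc/φ = (6.626×10⁻³⁴ J·s)(3×10⁸ m/s) / (5.3 eV × 1.602×10⁻¹⁹ J/eV)
λ₀ = 233.93 nm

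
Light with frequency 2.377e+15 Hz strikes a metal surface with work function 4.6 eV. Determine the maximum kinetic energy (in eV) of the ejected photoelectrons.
5.2305 eV

Using Einstein's photoelectric equation: KE_max = hf - φ

First, calculate the photon energy:
E_photon = hf = (6.626×10⁻³⁴ J·s)(2.377e+15 Hz)
E_photon = 9.8305 eV

Then, the maximum kinetic energy:
KE_max = E_photon - φ = 9.8305 eV - 4.6 eV = 5.2305 eV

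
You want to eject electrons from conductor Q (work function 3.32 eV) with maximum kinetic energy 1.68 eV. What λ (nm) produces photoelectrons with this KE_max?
247.97 nm

From Einstein's equation: KE_max = hc/λ - φ

Rearranging for λ:
hc/λ = KE_max + φ
λ = hc/(KE_max + φ)

Required photon energy:
E_photon = KE_max + φ = 1.68 + 3.32 = 5.00 eV

Required wavelength:
λ = hc/E_photon = (6.626×10⁻³⁴)(3×10⁸) / (5.00 × 1.602×10⁻¹⁹)
λ = 247.97 nm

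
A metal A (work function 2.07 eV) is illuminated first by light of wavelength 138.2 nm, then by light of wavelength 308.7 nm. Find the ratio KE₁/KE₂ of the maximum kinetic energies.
3.5458

Using Einstein's equation: KE_max = hc/λ - φ

For λ₁ = 138.2 nm:
E₁ = hc/λ₁ = 8.9714 eV
KE₁ = E₁ - φ = 8.9714 - 2.07 = 6.9014 eV

For λ₂ = 308.7 nm:
E₂ = hc/λ₂ = 4.0163 eV
KE₂ = E₂ - φ = 4.0163 - 2.07 = 1.9463 eV

Ratio: KE₁/KE₂ = 6.9014/1.9463 = 3.5458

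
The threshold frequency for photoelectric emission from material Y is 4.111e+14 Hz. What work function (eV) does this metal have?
1.70 eV

At the threshold frequency, photon energy equals work function:
φ = hf₀

Calculating:
φ = (6.626×10⁻³⁴ J·s)(4.111e+14 Hz)
φ = 1.70 eV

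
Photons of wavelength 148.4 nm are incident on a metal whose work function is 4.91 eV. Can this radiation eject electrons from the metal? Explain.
Yes

For photoemission, the photon energy must exceed the work function.

Photon energy: E = hc/λ = 8.3547 eV
Work function: φ = 4.91 eV

Since E_photon (8.3547 eV) > φ (4.91 eV), photoemission WILL occur.
The threshold wavelength is λ₀ = hc/φ = 252.5 nm.
Since 148.4 nm < 252.5 nm, the light has sufficient energy.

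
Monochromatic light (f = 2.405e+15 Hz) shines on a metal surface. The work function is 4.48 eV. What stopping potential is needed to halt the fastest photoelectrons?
5.4663 V

The stopping potential V_s satisfies: eV_s = KE_max

First, find KE_max using Einstein's equation:
E_photon = hf = (6.626×10⁻³⁴ J·s)(2.405e+15 Hz) = 9.9463 eV
KE_max = E_photon - φ = 9.9463 - 4.48 = 5.4663 eV

Since eV_s = KE_max:
V_s = KE_max/e = 5.4663 V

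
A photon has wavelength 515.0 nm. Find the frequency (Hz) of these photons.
5.8212e+14 Hz

Using the wave equation: c = fλ

Solving for frequency:
f = c/λ = (3×10⁸ m/s) / (515.0×10⁻⁹ m)
f = 5.8212e+14 Hz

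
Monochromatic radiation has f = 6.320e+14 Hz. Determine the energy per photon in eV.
2.6137 eV

Using E = hf:

E = hf = (6.626×10⁻³⁴ J·s)(6.320e+14 Hz)
E = 2.6137 eV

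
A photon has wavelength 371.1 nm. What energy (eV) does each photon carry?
3.3410 eV

Using E = hf = hc/λ:

E = hc/λ = (6.626×10⁻³⁴ J·s)(3×10⁸ m/s) / (371.1×10⁻⁹ m)
E = 3.3410 eV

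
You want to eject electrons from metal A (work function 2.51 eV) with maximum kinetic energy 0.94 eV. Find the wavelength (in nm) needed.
359.37 nm

From Einstein's equation: KE_max = hc/λ - φ

Rearranging for λ:
hc/λ = KE_max + φ
λ = hc/(KE_max + φ)

Required photon energy:
E_photon = KE_max + φ = 0.94 + 2.51 = 3.45 eV

Required wavelength:
λ = hc/E_photon = (6.626×10⁻³⁴)(3×10⁸) / (3.45 × 1.602×10⁻¹⁹)
λ = 359.37 nm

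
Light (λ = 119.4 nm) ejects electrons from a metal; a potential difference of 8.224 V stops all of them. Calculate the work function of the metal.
2.16 eV

The stopping potential gives the maximum kinetic energy: KE_max = eV_s = 8.224 eV

From Einstein's photoelectric equation: KE_max = hc/λ - φ
Rearranging: φ = hc/λ - KE_max

Calculate photon energy:
E_photon = hc/λ = (6.626×10⁻³⁴ J·s)(3×10⁸ m/s) / (119.4×10⁻⁹ m) = 10.3839 eV

Therefore:
φ = 10.3839 - 8.224 = 2.16 eV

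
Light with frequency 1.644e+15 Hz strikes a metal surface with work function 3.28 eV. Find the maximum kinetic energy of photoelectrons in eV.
3.5190 eV

Using Einstein's photoelectric equation: KE_max = hf - φ

First, calculate the photon energy:
E_photon = hf = (6.626×10⁻³⁴ J·s)(1.644e+15 Hz)
E_photon = 6.7990 eV

Then, the maximum kinetic energy:
KE_max = E_photon - φ = 6.7990 eV - 3.28 eV = 3.5190 eV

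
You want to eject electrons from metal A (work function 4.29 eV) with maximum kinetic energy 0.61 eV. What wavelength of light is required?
253.03 nm

From Einstein's equation: KE_max = hc/λ - φ

Rearranging for λ:
hc/λ = KE_max + φ
λ = hc/(KE_max + φ)

Required photon energy:
E_photon = KE_max + φ = 0.61 + 4.29 = 4.90 eV

Required wavelength:
λ = hc/E_photon = (6.626×10⁻³⁴)(3×10⁸) / (4.90 × 1.602×10⁻¹⁹)
λ = 253.03 nm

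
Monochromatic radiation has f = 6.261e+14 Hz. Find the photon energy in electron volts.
2.5893 eV

Using E = hf:

E = hf = (6.626×10⁻³⁴ J·s)(6.261e+14 Hz)
E = 2.5893 eV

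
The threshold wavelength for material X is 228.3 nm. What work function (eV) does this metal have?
5.43 eV

At the threshold wavelength, photon energy equals work function:
φ = hc/λ₀

Calculating:
φ = (6.626×10⁻³⁴ J·s)(3×10⁸ m/s) / (228.3×10⁻⁹ m)
φ = 5.43 eV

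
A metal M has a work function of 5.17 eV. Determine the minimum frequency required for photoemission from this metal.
1.2501e+15 Hz

The threshold frequency is when the photon energy equals the work function:
hf₀ = φ

Solving for f₀:
f₀ = φ/h = (5.17 eV × 1.602×10⁻¹⁹ J/eV) / (6.626×10⁻³⁴ J·s)
f₀ = 1.2501e+15 Hz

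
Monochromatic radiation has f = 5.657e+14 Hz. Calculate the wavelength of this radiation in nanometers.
529.95 nm

Using the wave equation: c = fλ

Solving for wavelength:
λ = c/f = (3×10⁸ m/s) / (5.657e+14 Hz)
λ = 529.95 nm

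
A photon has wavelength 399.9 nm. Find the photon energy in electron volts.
3.1004 eV

Using E = hf = hc/λ:

E = hc/λ = (6.626×10⁻³⁴ J·s)(3×10⁸ m/s) / (399.9×10⁻⁹ m)
E = 3.1004 eV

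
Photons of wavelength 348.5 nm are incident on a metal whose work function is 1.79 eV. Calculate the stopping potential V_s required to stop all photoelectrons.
1.7677 V

The stopping potential V_s satisfies: eV_s = KE_max

First, find KE_max using Einstein's equation:
E_photon = hc/λ = 3.5577 eV
KE_max = E_photon - φ = 3.5577 - 1.79 = 1.7677 eV

Since eV_s = KE_max:
V_s = KE_max/e = 1.7677 V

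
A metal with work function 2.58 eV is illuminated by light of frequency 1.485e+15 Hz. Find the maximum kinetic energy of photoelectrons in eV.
3.5615 eV

Using Einstein's photoelectric equation: KE_max = hf - φ

First, calculate the photon energy:
E_photon = hf = (6.626×10⁻³⁴ J·s)(1.485e+15 Hz)
E_photon = 6.1415 eV

Then, the maximum kinetic energy:
KE_max = E_photon - φ = 6.1415 eV - 2.58 eV = 3.5615 eV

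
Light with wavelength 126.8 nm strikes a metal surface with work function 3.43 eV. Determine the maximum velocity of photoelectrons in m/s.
1.4943e+06 m/s

First, find the maximum kinetic energy:
E_photon = hc/λ = 9.7779 eV
KE_max = E_photon - φ = 9.7779 - 3.43 = 6.3479 eV

Convert to Joules: KE_max = 6.3479 × 1.602×10⁻¹⁹ J = 1.0171e-18 J

Then use KE = ½mv² to find velocity:
v = √(2·KE/m) = √(2 × 1.0171e-18 J / 9.109e-31 kg)
v = 1.4943e+06 m/s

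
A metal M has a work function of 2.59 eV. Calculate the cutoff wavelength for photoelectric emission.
478.70 nm

The threshold wavelength is when the photon energy equals the work function:
hc/λ₀ = φ

Solving for λ₀:
λ₀ = hc/φ = (6.626×10⁻³⁴ J·s)(3×10⁸ m/s) / (2.59 eV × 1.602×10⁻¹⁹ J/eV)
λ₀ = 478.70 nm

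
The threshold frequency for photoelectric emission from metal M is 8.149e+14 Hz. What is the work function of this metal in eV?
3.37 eV

At the threshold frequency, photon energy equals work function:
φ = hf₀

Calculating:
φ = (6.626×10⁻³⁴ J·s)(8.149e+14 Hz)
φ = 3.37 eV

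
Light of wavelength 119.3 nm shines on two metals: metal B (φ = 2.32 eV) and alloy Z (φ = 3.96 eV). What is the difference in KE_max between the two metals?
1.6400 eV

Using KE_max = hc/λ - φ for each metal:

Photon energy: E = hc/λ = 10.3926 eV

For metal B (φ₁ = 2.32 eV):
KE₁ = E - φ₁ = 10.3926 - 2.32 = 8.0726 eV

For alloy Z (φ₂ = 3.96 eV):
KE₂ = E - φ₂ = 10.3926 - 3.96 = 6.4326 eV

Difference:
ΔKE = KE₁ - KE₂ = 8.0726 - 6.4326 = 1.6400 eV

Note: The difference equals the difference in work functions: 3.96 - 2.32 = 1.64 eV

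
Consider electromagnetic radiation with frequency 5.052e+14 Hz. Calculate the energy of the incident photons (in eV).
2.0893 eV

Using E = hf:

E = hf = (6.626×10⁻³⁴ J·s)(5.052e+14 Hz)
E = 2.0893 eV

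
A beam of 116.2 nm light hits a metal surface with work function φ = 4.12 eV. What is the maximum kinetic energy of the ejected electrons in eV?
6.5499 eV

Using Einstein's photoelectric equation: KE_max = hf - φ = hc/λ - φ

First, calculate the photon energy:
E_photon = hc/λ = (6.626×10⁻³⁴ J·s)(3×10⁸ m/s) / (116.2×10⁻⁹ m)
E_photon = 10.6699 eV

Then, the maximum kinetic energy:
KE_max = E_photon - φ = 10.6699 eV - 4.12 eV = 6.5499 eV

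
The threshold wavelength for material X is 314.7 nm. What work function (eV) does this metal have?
3.94 eV

At the threshold wavelength, photon energy equals work function:
φ = hc/λ₀

Calculating:
φ = (6.626×10⁻³⁴ J·s)(3×10⁸ m/s) / (314.7×10⁻⁹ m)
φ = 3.94 eV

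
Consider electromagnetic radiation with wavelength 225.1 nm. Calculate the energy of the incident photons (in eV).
5.5080 eV

Using E = hf = hc/λ:

E = hc/λ = (6.626×10⁻³⁴ J·s)(3×10⁸ m/s) / (225.1×10⁻⁹ m)
E = 5.5080 eV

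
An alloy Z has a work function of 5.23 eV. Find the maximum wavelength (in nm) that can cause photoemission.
237.06 nm

The threshold wavelength is when the photon energy equals the work function:
hc/λ₀ = φ

Solving for λ₀:
λ₀ = hc/φ = (6.626×10⁻³⁴ J·s)(3×10⁸ m/s) / (5.23 eV × 1.602×10⁻¹⁹ J/eV)
λ₀ = 237.06 nm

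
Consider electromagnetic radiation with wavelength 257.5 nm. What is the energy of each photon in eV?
4.8149 eV

Using E = hf = hc/λ:

E = hc/λ = (6.626×10⁻³⁴ J·s)(3×10⁸ m/s) / (257.5×10⁻⁹ m)
E = 4.8149 eV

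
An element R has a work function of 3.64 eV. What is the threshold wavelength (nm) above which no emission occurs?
340.62 nm

The threshold wavelength is when the photon energy equals the work function:
hc/λ₀ = φ

Solving for λ₀:
λ₀ = hc/φ = (6.626×10⁻³⁴ J·s)(3×10⁸ m/s) / (3.64 eV × 1.602×10⁻¹⁹ J/eV)
λ₀ = 340.62 nm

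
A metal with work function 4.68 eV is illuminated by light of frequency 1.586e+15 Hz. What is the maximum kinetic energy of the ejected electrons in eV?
1.8792 eV

Using Einstein's photoelectric equation: KE_max = hf - φ

First, calculate the photon energy:
E_photon = hf = (6.626×10⁻³⁴ J·s)(1.586e+15 Hz)
E_photon = 6.5592 eV

Then, the maximum kinetic energy:
KE_max = E_photon - φ = 6.5592 eV - 4.68 eV = 1.8792 eV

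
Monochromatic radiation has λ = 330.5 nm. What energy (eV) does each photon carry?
3.7514 eV

Using E = hf = hc/λ:

E = hc/λ = (6.626×10⁻³⁴ J·s)(3×10⁸ m/s) / (330.5×10⁻⁹ m)
E = 3.7514 eV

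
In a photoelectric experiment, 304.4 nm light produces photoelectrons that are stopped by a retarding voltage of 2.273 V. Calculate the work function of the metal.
1.80 eV

The stopping potential gives the maximum kinetic energy: KE_max = eV_s = 2.273 eV

From Einstein's photoelectric equation: KE_max = hc/λ - φ
Rearranging: φ = hc/λ - KE_max

Calculate photon energy:
E_photon = hc/λ = (6.626×10⁻³⁴ J·s)(3×10⁸ m/s) / (304.4×10⁻⁹ m) = 4.0731 eV

Therefore:
φ = 4.0731 - 2.273 = 1.80 eV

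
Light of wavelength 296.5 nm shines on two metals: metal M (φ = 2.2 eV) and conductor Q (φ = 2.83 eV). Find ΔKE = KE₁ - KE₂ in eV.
0.6300 eV

Using KE_max = hc/λ - φ for each metal:

Photon energy: E = hc/λ = 4.1816 eV

For metal M (φ₁ = 2.2 eV):
KE₁ = E - φ₁ = 4.1816 - 2.2 = 1.9816 eV

For conductor Q (φ₂ = 2.83 eV):
KE₂ = E - φ₂ = 4.1816 - 2.83 = 1.3516 eV

Difference:
ΔKE = KE₁ - KE₂ = 1.9816 - 1.3516 = 0.6300 eV

Note: The difference equals the difference in work functions: 2.83 - 2.2 = 0.63 eV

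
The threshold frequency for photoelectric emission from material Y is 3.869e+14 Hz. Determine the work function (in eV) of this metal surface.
1.60 eV

At the threshold frequency, photon energy equals work function:
φ = hf₀

Calculating:
φ = (6.626×10⁻³⁴ J·s)(3.869e+14 Hz)
φ = 1.60 eV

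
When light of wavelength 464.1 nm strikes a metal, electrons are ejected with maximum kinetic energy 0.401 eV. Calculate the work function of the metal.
2.27 eV

From Einstein's photoelectric equation: KE_max = hf - φ = hc/λ - φ

Rearranging for φ:
φ = hc/λ - KE_max

Calculate photon energy:
E_photon = hc/λ = 2.6715 eV

Therefore:
φ = 2.6715 - 0.401 = 2.27 eV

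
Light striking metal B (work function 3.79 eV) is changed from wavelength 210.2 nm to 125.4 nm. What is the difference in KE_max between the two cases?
3.9887 eV

Using Einstein's equation: KE_max = hc/λ - φ

For λ₁ = 210.2 nm:
KE₁ = hc/λ₁ - φ = 5.8984 - 3.79 = 2.1084 eV

For λ₂ = 125.4 nm:
KE₂ = hc/λ₂ - φ = 9.8871 - 3.79 = 6.0971 eV

Change in KE:
ΔKE = KE₂ - KE₁ = 6.0971 - 2.1084 = 3.9887 eV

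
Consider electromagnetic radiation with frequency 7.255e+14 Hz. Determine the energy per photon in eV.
3.0004 eV

Using E = hf:

E = hf = (6.626×10⁻³⁴ J·s)(7.255e+14 Hz)
E = 3.0004 eV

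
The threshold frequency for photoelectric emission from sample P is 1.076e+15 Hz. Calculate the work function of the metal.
4.45 eV

At the threshold frequency, photon energy equals work function:
φ = hf₀

Calculating:
φ = (6.626×10⁻³⁴ J·s)(1.076e+15 Hz)
φ = 4.45 eV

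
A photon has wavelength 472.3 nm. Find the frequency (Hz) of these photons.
6.3475e+14 Hz

Using the wave equation: c = fλ

Solving for frequency:
f = c/λ = (3×10⁸ m/s) / (472.3×10⁻⁹ m)
f = 6.3475e+14 Hz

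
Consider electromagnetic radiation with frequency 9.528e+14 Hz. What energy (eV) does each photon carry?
3.9405 eV

Using E = hf:

E = hf = (6.626×10⁻³⁴ J·s)(9.528e+14 Hz)
E = 3.9405 eV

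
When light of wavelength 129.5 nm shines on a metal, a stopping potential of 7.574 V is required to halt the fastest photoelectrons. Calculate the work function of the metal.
2.00 eV

The stopping potential gives the maximum kinetic energy: KE_max = eV_s = 7.574 eV

From Einstein's photoelectric equation: KE_max = hc/λ - φ
Rearranging: φ = hc/λ - KE_max

Calculate photon energy:
E_photon = hc/λ = (6.626×10⁻³⁴ J·s)(3×10⁸ m/s) / (129.5×10⁻⁹ m) = 9.5741 eV

Therefore:
φ = 9.5741 - 7.574 = 2.00 eV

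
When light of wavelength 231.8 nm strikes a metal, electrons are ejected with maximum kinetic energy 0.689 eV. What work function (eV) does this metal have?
4.66 eV

From Einstein's photoelectric equation: KE_max = hf - φ = hc/λ - φ

Rearranging for φ:
φ = hc/λ - KE_max

Calculate photon energy:
E_photon = hc/λ = 5.3488 eV

Therefore:
φ = 5.3488 - 0.689 = 4.66 eV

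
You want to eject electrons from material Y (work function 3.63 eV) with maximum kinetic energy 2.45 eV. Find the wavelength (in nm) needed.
203.92 nm

From Einstein's equation: KE_max = hc/λ - φ

Rearranging for λ:
hc/λ = KE_max + φ
λ = hc/(KE_max + φ)

Required photon energy:
E_photon = KE_max + φ = 2.45 + 3.63 = 6.08 eV

Required wavelength:
λ = hc/E_photon = (6.626×10⁻³⁴)(3×10⁸) / (6.08 × 1.602×10⁻¹⁹)
λ = 203.92 nm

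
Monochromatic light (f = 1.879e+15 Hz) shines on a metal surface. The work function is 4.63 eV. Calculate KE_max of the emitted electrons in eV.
3.1409 eV

Using Einstein's photoelectric equation: KE_max = hf - φ

First, calculate the photon energy:
E_photon = hf = (6.626×10⁻³⁴ J·s)(1.879e+15 Hz)
E_photon = 7.7709 eV

Then, the maximum kinetic energy:
KE_max = E_photon - φ = 7.7709 eV - 4.63 eV = 3.1409 eV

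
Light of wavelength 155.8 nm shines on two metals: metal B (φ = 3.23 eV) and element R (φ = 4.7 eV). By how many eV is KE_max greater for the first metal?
1.4700 eV

Using KE_max = hc/λ - φ for each metal:

Photon energy: E = hc/λ = 7.9579 eV

For metal B (φ₁ = 3.23 eV):
KE₁ = E - φ₁ = 7.9579 - 3.23 = 4.7279 eV

For element R (φ₂ = 4.7 eV):
KE₂ = E - φ₂ = 7.9579 - 4.7 = 3.2579 eV

Difference:
ΔKE = KE₁ - KE₂ = 4.7279 - 3.2579 = 1.4700 eV

Note: The difference equals the difference in work functions: 4.7 - 3.23 = 1.47 eV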